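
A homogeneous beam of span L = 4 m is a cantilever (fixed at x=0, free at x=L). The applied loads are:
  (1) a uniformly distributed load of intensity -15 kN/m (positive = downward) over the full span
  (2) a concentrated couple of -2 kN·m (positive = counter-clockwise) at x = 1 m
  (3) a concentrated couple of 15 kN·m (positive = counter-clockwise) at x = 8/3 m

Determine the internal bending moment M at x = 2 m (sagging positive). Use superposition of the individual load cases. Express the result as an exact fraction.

Load 1 — uniform load w=-15 kN/m over full span:
  M_1 = -w(L-x)²/2 = -(-15)·(4-2)²/2 = 30 kN·m
Load 2 — applied couple M₀=-2 kN·m at a=1 m (b=L-a=3):
  M_2 = 0  [x>a] = 0 kN·m
Load 3 — applied couple M₀=15 kN·m at a=8/3 m (b=L-a=4/3):
  M_3 = M₀  [x≤a] = 15 = 15 kN·m
Superposition: M = Σ M_i = 45 kN·m ≈ 45.000000 kN·m

M(2) = 45 kN·m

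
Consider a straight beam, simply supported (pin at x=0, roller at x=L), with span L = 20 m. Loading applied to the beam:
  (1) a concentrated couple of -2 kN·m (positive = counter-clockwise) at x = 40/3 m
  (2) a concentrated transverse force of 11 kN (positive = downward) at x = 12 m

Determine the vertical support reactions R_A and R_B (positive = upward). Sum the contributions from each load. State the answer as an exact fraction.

R_A = 43/10 kN, R_B = 67/10 kN

Load 1 — applied couple M₀=-2 kN·m at a=40/3 m (b=L-a=20/3):
  R_A = M₀/L = (-2)/20 = -1/10 kN
  R_B = -M₀/L = -(-2)/20 = 1/10 kN
Load 2 — point force P=11 kN at a=12 m (b=L-a=8):
  R_A = Pb/L = 11·8/20 = 22/5 kN
  R_B = Pa/L = 11·12/20 = 33/5 kN
Superposition: R_A = 43/10 kN, R_B = 67/10 kN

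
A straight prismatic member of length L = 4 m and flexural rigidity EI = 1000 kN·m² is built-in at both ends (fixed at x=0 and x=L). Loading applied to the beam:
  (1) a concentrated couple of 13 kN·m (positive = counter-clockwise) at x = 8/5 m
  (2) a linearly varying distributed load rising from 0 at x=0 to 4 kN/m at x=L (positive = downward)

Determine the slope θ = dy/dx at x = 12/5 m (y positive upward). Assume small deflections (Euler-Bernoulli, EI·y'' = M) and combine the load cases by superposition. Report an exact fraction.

θ(12/5) = -4/15625 rad

Load 1 — applied couple M₀=13 kN·m at a=8/5 m (b=L-a=12/5):
  θ_1 = (R_Ax²/2 - M_Ax - M₀(x-a))/EI  [x>a] with R_A=117/25, M_A=39/25 = ((117/25)·(12/5)²/2 - (39/25)·(12/5) - 13·((12/5)-(8/5)))/1000 = -52/78125 rad
Load 2 — triangular load w₀=4 kN/m (0→w₀ over full span):
  θ_2 = -w₀(2x(L-x)(L-2x)(x+2L)+x²(L-x)²)/(120LEI) = -4·(2·(12/5)·(4-(12/5))·(4-2·(12/5))·((12/5)+2·4)+(12/5)²·(4-(12/5))²)/(120·4·1000) = 32/78125 rad
Superposition: θ = Σ θ_i = -4/15625 rad ≈ -0.000256 rad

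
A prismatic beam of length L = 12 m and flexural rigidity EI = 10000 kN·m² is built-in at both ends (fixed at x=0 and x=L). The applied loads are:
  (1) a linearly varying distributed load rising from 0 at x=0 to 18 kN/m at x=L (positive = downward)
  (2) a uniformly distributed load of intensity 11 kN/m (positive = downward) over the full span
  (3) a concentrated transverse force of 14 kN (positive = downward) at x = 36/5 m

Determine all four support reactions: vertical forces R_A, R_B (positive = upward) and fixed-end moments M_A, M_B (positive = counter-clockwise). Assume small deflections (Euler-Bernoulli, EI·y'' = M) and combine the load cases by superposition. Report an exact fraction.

R_A = 12916/125 kN, M_A = 29316/125 kN·m, R_B = 18834/125 kN, M_B = -35724/125 kN·m

Load 1 — triangular load w₀=18 kN/m (0→w₀ over full span):
  R_A = 3w₀L/20 = 3·18·12/20 = 162/5 kN
  M_A = w₀L²/30 = 18·12²/30 = 432/5 kN·m
  R_B = 7w₀L/20 = 7·18·12/20 = 378/5 kN
  M_B = -w₀L²/20 = -18·12²/20 = -648/5 kN·m
Load 2 — uniform load w=11 kN/m over full span:
  R_A = wL/2 = 11·12/2 = 66 kN
  M_A = wL²/12 = 11·12²/12 = 132 kN·m
  R_B = wL/2 = 11·12/2 = 66 kN
  M_B = -wL²/12 = -11·12²/12 = -132 kN·m
Load 3 — point force P=14 kN at a=36/5 m (b=L-a=24/5):
  R_A = Pb²(3a+b)/L³ = 14·(24/5)²·(3·(36/5)+(24/5))/12³ = 616/125 kN
  M_A = Pab²/L² = 14·(36/5)·(24/5)²/12² = 2016/125 kN·m
  R_B = Pa²(a+3b)/L³ = 14·(36/5)²·((36/5)+3·(24/5))/12³ = 1134/125 kN
  M_B = -Pa²b/L² = -14·(36/5)²·(24/5)/12² = -3024/125 kN·m
Superposition: R_A = 12916/125 kN, M_A = 29316/125 kN·m, R_B = 18834/125 kN, M_B = -35724/125 kN·m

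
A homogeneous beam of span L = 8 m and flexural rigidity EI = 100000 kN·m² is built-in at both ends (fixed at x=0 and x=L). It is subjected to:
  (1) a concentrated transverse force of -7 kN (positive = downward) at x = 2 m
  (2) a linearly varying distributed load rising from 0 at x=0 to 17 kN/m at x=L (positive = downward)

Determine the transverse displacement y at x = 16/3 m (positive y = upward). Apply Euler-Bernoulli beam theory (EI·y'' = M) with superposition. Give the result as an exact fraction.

Load 1 — point force P=-7 kN at a=2 m (b=L-a=6):
  y_1 = -Pa²(L-x)²(3bL-(3b+a)(L-x))/(6L³EI)  [x>a] = -(-7)·2²·(8-(16/3))²·(3·6·8-(3·6+2)·(8-(16/3)))/(6·8³·100000) = 119/2025000 m
Load 2 — triangular load w₀=17 kN/m (0→w₀ over full span):
  y_2 = -w₀x²(L-x)²(x+2L)/(120LEI) = -17·(16/3)²·(8-(16/3))²·((16/3)+2·8)/(120·8·100000) = -8704/11390625 m
Superposition: y = Σ y_i = -64277/91125000 m ≈ -0.000705 m

y(16/3) = -64277/91125000 m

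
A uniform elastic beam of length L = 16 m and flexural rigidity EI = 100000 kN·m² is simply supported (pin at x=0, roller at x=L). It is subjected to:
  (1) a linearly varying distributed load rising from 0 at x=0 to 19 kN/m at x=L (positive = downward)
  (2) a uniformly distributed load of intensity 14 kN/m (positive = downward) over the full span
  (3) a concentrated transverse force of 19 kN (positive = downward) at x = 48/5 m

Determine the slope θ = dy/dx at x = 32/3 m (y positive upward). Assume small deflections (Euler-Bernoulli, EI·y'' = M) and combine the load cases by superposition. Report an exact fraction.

Load 1 — triangular load w₀=19 kN/m (0→w₀ over full span):
  θ_1 = -w₀(7L⁴-30L²x²+15x⁴)/(360LEI) = -19·(7·16⁴-30·16²·(32/3)²+15·(32/3)⁴)/(360·16·100000) = 27664/3796875 rad
Load 2 — uniform load w=14 kN/m over full span:
  θ_2 = -w(L³-6Lx²+4x³)/(24EI) = -14·(16³-6·16·(32/3)²+4·(32/3)³)/(24·100000) = 2912/253125 rad
Load 3 — point force P=19 kN at a=48/5 m (b=L-a=32/5):
  θ_3 = -Pa(2L²-6Lx+3x²+a²)/(6LEI)  [x>a] = -19·(48/5)·(2·16²-6·16·(32/3)+3·(32/3)²+(48/5)²)/(6·16·100000) = 1748/1171875 rad
Superposition: θ = Σ θ_i = 1925188/94921875 rad ≈ 0.020282 rad

θ(32/3) = 1925188/94921875 rad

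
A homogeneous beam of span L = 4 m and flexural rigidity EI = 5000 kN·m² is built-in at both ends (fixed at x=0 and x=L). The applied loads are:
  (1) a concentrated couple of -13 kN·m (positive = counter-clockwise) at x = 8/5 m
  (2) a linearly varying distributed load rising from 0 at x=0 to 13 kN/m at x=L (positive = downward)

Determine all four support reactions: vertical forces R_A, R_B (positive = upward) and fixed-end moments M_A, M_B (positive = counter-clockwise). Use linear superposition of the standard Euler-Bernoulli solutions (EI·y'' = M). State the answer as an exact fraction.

Load 1 — applied couple M₀=-13 kN·m at a=8/5 m (b=L-a=12/5):
  R_A = 6M₀ab/L³ = 6·(-13)·(8/5)·(12/5)/4³ = -117/25 kN
  M_A = M₀b(2a-b)/L² = (-13)·(12/5)·(2·(8/5)-(12/5))/4² = -39/25 kN·m
  R_B = -6M₀ab/L³ = -6·(-13)·(8/5)·(12/5)/4³ = 117/25 kN
  M_B = M₀a(2b-a)/L² = (-13)·(8/5)·(2·(12/5)-(8/5))/4² = -104/25 kN·m
Load 2 — triangular load w₀=13 kN/m (0→w₀ over full span):
  R_A = 3w₀L/20 = 3·13·4/20 = 39/5 kN
  M_A = w₀L²/30 = 13·4²/30 = 104/15 kN·m
  R_B = 7w₀L/20 = 7·13·4/20 = 91/5 kN
  M_B = -w₀L²/20 = -13·4²/20 = -52/5 kN·m
Superposition: R_A = 78/25 kN, M_A = 403/75 kN·m, R_B = 572/25 kN, M_B = -364/25 kN·m

R_A = 78/25 kN, M_A = 403/75 kN·m, R_B = 572/25 kN, M_B = -364/25 kN·m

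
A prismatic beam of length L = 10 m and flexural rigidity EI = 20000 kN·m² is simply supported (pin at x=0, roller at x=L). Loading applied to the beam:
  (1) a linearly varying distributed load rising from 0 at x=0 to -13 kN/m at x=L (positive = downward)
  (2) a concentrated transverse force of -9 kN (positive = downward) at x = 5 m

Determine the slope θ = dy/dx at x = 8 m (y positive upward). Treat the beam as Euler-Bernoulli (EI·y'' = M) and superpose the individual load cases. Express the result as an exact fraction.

θ(8) = -47869/3600000 rad

Load 1 — triangular load w₀=-13 kN/m (0→w₀ over full span):
  θ_1 = -w₀(7L⁴-30L²x²+15x⁴)/(360LEI) = -(-13)·(7·10⁴-30·10²·8²+15·8⁴)/(360·10·20000) = -9841/900000 rad
Load 2 — point force P=-9 kN at a=5 m (b=L-a=5):
  θ_2 = -Pa(2L²-6Lx+3x²+a²)/(6LEI)  [x>a] = -(-9)·5·(2·10²-6·10·8+3·8²+5²)/(6·10·20000) = -189/80000 rad
Superposition: θ = Σ θ_i = -47869/3600000 rad ≈ -0.013297 rad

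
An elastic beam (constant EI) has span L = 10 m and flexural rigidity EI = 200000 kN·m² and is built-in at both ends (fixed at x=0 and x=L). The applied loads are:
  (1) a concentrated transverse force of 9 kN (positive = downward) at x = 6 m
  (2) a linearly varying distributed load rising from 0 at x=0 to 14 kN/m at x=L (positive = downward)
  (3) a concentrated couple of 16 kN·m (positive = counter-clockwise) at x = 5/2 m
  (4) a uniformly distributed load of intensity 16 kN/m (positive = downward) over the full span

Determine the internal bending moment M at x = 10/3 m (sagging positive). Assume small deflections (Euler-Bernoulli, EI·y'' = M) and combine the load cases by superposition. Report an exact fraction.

M(10/3) = 109463/2025 kN·m

Load 1 — point force P=9 kN at a=6 m (b=L-a=4):
  M_1 = Pb²(3a+b)x/L³ - Pab²/L²  [x≤a] = 9·4²·(3·6+4)·(10/3)/10³ - 9·6·4²/10² = 48/25 kN·m
Load 2 — triangular load w₀=14 kN/m (0→w₀ over full span):
  M_2 = 3w₀Lx/20 - w₀L²/30 - w₀x³/(6L) = 3·14·10·(10/3)/20 - 14·10²/30 - 14·(10/3)³/(6·10) = 1190/81 kN·m
Load 3 — applied couple M₀=16 kN·m at a=5/2 m (b=L-a=15/2):
  M_3 = R_Ax - M_A - M₀  [x>a] with R_A=9/5, M_A=-3 = (9/5)·(10/3) - (-3) - 16 = -7 kN·m
Load 4 — uniform load w=16 kN/m over full span:
  M_4 = wLx/2 - wL²/12 - wx²/2 = 16·10·(10/3)/2 - 16·10²/12 - 16·(10/3)²/2 = 400/9 kN·m
Superposition: M = Σ M_i = 109463/2025 kN·m ≈ 54.055802 kN·m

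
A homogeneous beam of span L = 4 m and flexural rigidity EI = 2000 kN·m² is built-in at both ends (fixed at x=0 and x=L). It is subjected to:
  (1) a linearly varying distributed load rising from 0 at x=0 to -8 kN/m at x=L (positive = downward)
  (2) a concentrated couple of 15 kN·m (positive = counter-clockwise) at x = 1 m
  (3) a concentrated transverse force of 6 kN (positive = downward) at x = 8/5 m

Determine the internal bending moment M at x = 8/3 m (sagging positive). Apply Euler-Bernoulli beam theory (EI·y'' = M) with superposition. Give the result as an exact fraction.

M(8/3) = -427331/162000 kN·m

Load 1 — triangular load w₀=-8 kN/m (0→w₀ over full span):
  M_1 = 3w₀Lx/20 - w₀L²/30 - w₀x³/(6L) = 3·(-8)·4·(8/3)/20 - (-8)·4²/30 - (-8)·(8/3)³/(6·4) = -896/405 kN·m
Load 2 — applied couple M₀=15 kN·m at a=1 m (b=L-a=3):
  M_2 = R_Ax - M_A - M₀  [x>a] with R_A=135/32, M_A=-45/16 = (135/32)·(8/3) - (-45/16) - 15 = -15/16 kN·m
Load 3 — point force P=6 kN at a=8/5 m (b=L-a=12/5):
  M_3 = Pa²(a+3b)(L-x)/L³ - Pa²b/L²  [x>a] = 6·(8/5)²·((8/5)+3·(12/5))·(4-(8/3))/4³ - 6·(8/5)²·(12/5)/4² = 64/125 kN·m
Superposition: M = Σ M_i = -427331/162000 kN·m ≈ -2.637846 kN·m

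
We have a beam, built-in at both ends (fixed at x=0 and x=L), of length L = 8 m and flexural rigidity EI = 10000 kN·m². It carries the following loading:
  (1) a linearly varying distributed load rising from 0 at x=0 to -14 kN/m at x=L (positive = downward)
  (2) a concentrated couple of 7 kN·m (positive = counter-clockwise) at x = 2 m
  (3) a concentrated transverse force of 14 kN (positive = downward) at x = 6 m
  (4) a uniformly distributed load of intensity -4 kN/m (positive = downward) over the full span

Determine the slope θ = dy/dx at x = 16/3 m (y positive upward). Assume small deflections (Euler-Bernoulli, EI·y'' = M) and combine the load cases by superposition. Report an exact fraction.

θ(16/3) = -39503/12150000 rad

Load 1 — triangular load w₀=-14 kN/m (0→w₀ over full span):
  θ_1 = -w₀(2x(L-x)(L-2x)(x+2L)+x²(L-x)²)/(120LEI) = -(-14)·(2·(16/3)·(8-(16/3))·(8-2·(16/3))·((16/3)+2·8)+(16/3)²·(8-(16/3))²)/(120·8·10000) = -1568/759375 rad
Load 2 — applied couple M₀=7 kN·m at a=2 m (b=L-a=6):
  θ_2 = (R_Ax²/2 - M_Ax - M₀(x-a))/EI  [x>a] with R_A=63/64, M_A=-21/16 = ((63/64)·(16/3)²/2 - (-21/16)·(16/3) - 7·((16/3)-2))/10000 = -7/30000 rad
Load 3 — point force P=14 kN at a=6 m (b=L-a=2):
  θ_3 = -Pb²x(2aL-(3a+b)x)/(2L³EI)  [x≤a] = -14·2²·(16/3)·(2·6·8-(3·6+2)·(16/3))/(2·8³·10000) = 7/22500 rad
Load 4 — uniform load w=-4 kN/m over full span:
  θ_4 = -wx(L-x)(L-2x)/(12EI) = -(-4)·(16/3)·(8-(16/3))·(8-2·(16/3))/(12·10000) = -64/50625 rad
Superposition: θ = Σ θ_i = -39503/12150000 rad ≈ -0.003251 rad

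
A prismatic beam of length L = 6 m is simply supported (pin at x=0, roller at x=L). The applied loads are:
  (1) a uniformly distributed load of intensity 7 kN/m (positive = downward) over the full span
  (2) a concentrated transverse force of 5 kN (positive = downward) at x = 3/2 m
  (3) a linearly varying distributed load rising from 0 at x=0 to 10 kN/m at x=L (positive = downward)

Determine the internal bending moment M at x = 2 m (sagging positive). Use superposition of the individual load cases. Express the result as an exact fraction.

M(2) = 457/9 kN·m

Load 1 — uniform load w=7 kN/m over full span:
  M_1 = wx(L-x)/2 = 7·2·(6-2)/2 = 28 kN·m
Load 2 — point force P=5 kN at a=3/2 m (b=L-a=9/2):
  M_2 = Pa(L-x)/L  [x>a] = 5·(3/2)·(6-2)/6 = 5 kN·m
Load 3 — triangular load w₀=10 kN/m (0→w₀ over full span):
  M_3 = w₀Lx/6 - w₀x³/(6L) = 10·6·2/6 - 10·2³/(6·6) = 160/9 kN·m
Superposition: M = Σ M_i = 457/9 kN·m ≈ 50.777778 kN·m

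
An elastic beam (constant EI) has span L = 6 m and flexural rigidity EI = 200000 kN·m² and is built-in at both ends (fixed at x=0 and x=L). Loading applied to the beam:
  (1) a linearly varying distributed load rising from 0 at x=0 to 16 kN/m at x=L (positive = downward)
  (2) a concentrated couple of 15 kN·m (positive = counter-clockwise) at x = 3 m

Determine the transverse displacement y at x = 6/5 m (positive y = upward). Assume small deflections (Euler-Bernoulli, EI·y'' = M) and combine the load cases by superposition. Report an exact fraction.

Load 1 — triangular load w₀=16 kN/m (0→w₀ over full span):
  y_1 = -w₀x²(L-x)²(x+2L)/(120LEI) = -16·(6/5)²·(6-(6/5))²·((6/5)+2·6)/(120·6·200000) = -2376/48828125 m
Load 2 — applied couple M₀=15 kN·m at a=3 m (b=L-a=3):
  y_2 = (R_Ax³/6 - M_Ax²/2)/EI  [x≤a] with R_A=15/4, M_A=15/4 = ((15/4)·(6/5)³/6 - (15/4)·(6/5)²/2)/200000 = -81/10000000 m
Superposition: y = Σ y_i = -354753/6250000000 m ≈ -0.000057 m

y(6/5) = -354753/6250000000 m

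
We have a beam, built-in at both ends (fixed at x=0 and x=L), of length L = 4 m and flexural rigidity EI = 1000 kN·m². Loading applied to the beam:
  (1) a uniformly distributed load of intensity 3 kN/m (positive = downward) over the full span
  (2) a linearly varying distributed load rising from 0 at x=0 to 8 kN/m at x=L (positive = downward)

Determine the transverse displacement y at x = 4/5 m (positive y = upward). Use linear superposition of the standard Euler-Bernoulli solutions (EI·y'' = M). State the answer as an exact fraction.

y(4/5) = -10432/5859375 m

Load 1 — uniform load w=3 kN/m over full span:
  y_1 = -wx²(L-x)²/(24EI) = -3·(4/5)²·(4-(4/5))²/(24·1000) = -64/78125 m
Load 2 — triangular load w₀=8 kN/m (0→w₀ over full span):
  y_2 = -w₀x²(L-x)²(x+2L)/(120LEI) = -8·(4/5)²·(4-(4/5))²·((4/5)+2·4)/(120·4·1000) = -5632/5859375 m
Superposition: y = Σ y_i = -10432/5859375 m ≈ -0.001780 m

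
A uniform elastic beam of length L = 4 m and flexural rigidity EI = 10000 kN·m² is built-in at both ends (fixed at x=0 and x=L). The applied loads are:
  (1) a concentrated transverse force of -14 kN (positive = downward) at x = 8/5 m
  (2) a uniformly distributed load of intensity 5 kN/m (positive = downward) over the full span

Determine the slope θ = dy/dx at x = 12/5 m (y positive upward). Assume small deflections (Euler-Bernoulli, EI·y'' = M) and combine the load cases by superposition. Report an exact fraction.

θ(12/5) = -198/1953125 rad

Load 1 — point force P=-14 kN at a=8/5 m (b=L-a=12/5):
  θ_1 = Pa²(L-x)(2bL-(3b+a)(L-x))/(2L³EI)  [x>a] = (-14)·(8/5)²·(4-(12/5))·(2·(12/5)·4-(3·(12/5)+(8/5))·(4-(12/5)))/(2·4³·10000) = -448/1953125 rad
Load 2 — uniform load w=5 kN/m over full span:
  θ_2 = -wx(L-x)(L-2x)/(12EI) = -5·(12/5)·(4-(12/5))·(4-2·(12/5))/(12·10000) = 2/15625 rad
Superposition: θ = Σ θ_i = -198/1953125 rad ≈ -0.000101 rad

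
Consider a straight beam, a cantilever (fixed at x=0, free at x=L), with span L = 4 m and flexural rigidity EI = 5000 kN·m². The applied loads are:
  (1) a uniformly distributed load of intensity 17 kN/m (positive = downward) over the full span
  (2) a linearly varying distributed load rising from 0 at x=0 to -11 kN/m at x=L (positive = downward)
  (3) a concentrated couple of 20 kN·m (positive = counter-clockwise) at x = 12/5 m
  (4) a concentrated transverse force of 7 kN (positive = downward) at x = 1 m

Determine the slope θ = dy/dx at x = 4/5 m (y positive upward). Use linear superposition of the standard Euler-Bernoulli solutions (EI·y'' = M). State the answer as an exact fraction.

Load 1 — uniform load w=17 kN/m over full span:
  θ_1 = -wx(x²-3Lx+3L²)/(6EI) = -17·(4/5)·((4/5)²-3·4·(4/5)+3·4²)/(6·5000) = -4148/234375 rad
Load 2 — triangular load w₀=-11 kN/m (0→w₀ over full span):
  θ_2 = (w₀Lx²/4-w₀L²x/3-w₀x⁴/(24L))/EI = ((-11)·4·(4/5)²/4-(-11)·4²·(4/5)/3-(-11)·(4/5)⁴/(24·4))/5000 = 9361/1171875 rad
Load 3 — applied couple M₀=20 kN·m at a=12/5 m (b=L-a=8/5):
  θ_3 = M₀x/EI  [x≤a] = 20·(4/5)/5000 = 2/625 rad
Load 4 — point force P=7 kN at a=1 m (b=L-a=3):
  θ_4 = -Px(2a-x)/(2EI)  [x≤a] = -7·(4/5)·(2·1-(4/5))/(2·5000) = -21/31250 rad
Superposition: θ = Σ θ_i = -5611/781250 rad ≈ -0.007182 rad

θ(4/5) = -5611/781250 rad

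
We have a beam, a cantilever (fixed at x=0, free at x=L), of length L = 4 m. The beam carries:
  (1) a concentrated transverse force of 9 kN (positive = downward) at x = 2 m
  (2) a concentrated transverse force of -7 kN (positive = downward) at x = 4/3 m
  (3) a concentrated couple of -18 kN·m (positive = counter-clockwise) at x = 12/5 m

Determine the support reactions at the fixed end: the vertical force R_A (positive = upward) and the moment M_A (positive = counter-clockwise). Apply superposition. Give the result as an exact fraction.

Load 1 — point force P=9 kN at a=2 m (b=L-a=2):
  R_A = P = 9 kN
  M_A = Pa = 9·2 = 18 kN·m
Load 2 — point force P=-7 kN at a=4/3 m (b=L-a=8/3):
  R_A = P = (-7) = -7 kN
  M_A = Pa = (-7)·(4/3) = -28/3 kN·m
Load 3 — applied couple M₀=-18 kN·m at a=12/5 m (b=L-a=8/5):
  R_A = 0 kN
  M_A = -M₀ = -(-18) = 18 kN·m
Superposition: R_A = 2 kN, M_A = 80/3 kN·m

R_A = 2 kN, M_A = 80/3 kN·m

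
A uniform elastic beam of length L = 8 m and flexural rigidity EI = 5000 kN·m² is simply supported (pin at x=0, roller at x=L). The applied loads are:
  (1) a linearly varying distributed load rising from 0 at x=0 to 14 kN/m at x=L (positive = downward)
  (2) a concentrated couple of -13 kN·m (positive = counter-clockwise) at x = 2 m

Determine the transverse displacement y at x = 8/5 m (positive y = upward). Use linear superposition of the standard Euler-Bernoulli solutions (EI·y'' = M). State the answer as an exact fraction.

y(8/5) = -5404459/117187500 m

Load 1 — triangular load w₀=14 kN/m (0→w₀ over full span):
  y_1 = -w₀x(7L⁴-10L²x²+3x⁴)/(360LEI) = -14·(8/5)·(7·8⁴-10·8²·(8/5)²+3·(8/5)⁴)/(360·8·5000) = -1232896/29296875 m
Load 2 — applied couple M₀=-13 kN·m at a=2 m (b=L-a=6):
  y_2 = (M₀x³/(6L)+C₁x)/EI  [x≤a] with C₁=M₀(3b²-L²)/(6L)=-143/12 = ((-13)·(8/5)³/(6·8)+(-143/12)·(8/5))/5000 = -1261/312500 m
Superposition: y = Σ y_i = -5404459/117187500 m ≈ -0.046118 m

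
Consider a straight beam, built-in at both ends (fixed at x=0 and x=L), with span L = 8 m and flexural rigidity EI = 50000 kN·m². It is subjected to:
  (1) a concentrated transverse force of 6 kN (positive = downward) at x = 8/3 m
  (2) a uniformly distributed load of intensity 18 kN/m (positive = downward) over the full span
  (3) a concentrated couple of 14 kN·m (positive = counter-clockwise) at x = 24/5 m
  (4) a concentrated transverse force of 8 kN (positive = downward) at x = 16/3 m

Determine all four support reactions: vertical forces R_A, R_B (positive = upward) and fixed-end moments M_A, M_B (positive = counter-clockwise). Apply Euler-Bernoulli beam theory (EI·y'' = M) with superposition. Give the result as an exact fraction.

Load 1 — point force P=6 kN at a=8/3 m (b=L-a=16/3):
  R_A = Pb²(3a+b)/L³ = 6·(16/3)²·(3·(8/3)+(16/3))/8³ = 40/9 kN
  M_A = Pab²/L² = 6·(8/3)·(16/3)²/8² = 64/9 kN·m
  R_B = Pa²(a+3b)/L³ = 6·(8/3)²·((8/3)+3·(16/3))/8³ = 14/9 kN
  M_B = -Pa²b/L² = -6·(8/3)²·(16/3)/8² = -32/9 kN·m
Load 2 — uniform load w=18 kN/m over full span:
  R_A = wL/2 = 18·8/2 = 72 kN
  M_A = wL²/12 = 18·8²/12 = 96 kN·m
  R_B = wL/2 = 18·8/2 = 72 kN
  M_B = -wL²/12 = -18·8²/12 = -96 kN·m
Load 3 — applied couple M₀=14 kN·m at a=24/5 m (b=L-a=16/5):
  R_A = 6M₀ab/L³ = 6·14·(24/5)·(16/5)/8³ = 63/25 kN
  M_A = M₀b(2a-b)/L² = 14·(16/5)·(2·(24/5)-(16/5))/8² = 112/25 kN·m
  R_B = -6M₀ab/L³ = -6·14·(24/5)·(16/5)/8³ = -63/25 kN
  M_B = M₀a(2b-a)/L² = 14·(24/5)·(2·(16/5)-(24/5))/8² = 42/25 kN·m
Load 4 — point force P=8 kN at a=16/3 m (b=L-a=8/3):
  R_A = Pb²(3a+b)/L³ = 8·(8/3)²·(3·(16/3)+(8/3))/8³ = 56/27 kN
  M_A = Pab²/L² = 8·(16/3)·(8/3)²/8² = 128/27 kN·m
  R_B = Pa²(a+3b)/L³ = 8·(16/3)²·((16/3)+3·(8/3))/8³ = 160/27 kN
  M_B = -Pa²b/L² = -8·(16/3)²·(8/3)/8² = -256/27 kN·m
Superposition: R_A = 54701/675 kN, M_A = 75824/675 kN·m, R_B = 51949/675 kN, M_B = -72466/675 kN·m

R_A = 54701/675 kN, M_A = 75824/675 kN·m, R_B = 51949/675 kN, M_B = -72466/675 kN·m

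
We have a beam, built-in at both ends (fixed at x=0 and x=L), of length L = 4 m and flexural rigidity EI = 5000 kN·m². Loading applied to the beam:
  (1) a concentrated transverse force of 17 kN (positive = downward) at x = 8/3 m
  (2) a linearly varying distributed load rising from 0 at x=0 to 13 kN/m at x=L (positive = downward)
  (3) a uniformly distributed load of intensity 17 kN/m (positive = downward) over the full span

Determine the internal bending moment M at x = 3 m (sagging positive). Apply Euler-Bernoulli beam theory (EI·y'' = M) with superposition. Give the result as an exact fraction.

Load 1 — point force P=17 kN at a=8/3 m (b=L-a=4/3):
  M_1 = Pa²(a+3b)(L-x)/L³ - Pa²b/L²  [x>a] = 17·(8/3)²·((8/3)+3·(4/3))·(4-3)/4³ - 17·(8/3)²·(4/3)/4² = 68/27 kN·m
Load 2 — triangular load w₀=13 kN/m (0→w₀ over full span):
  M_2 = 3w₀Lx/20 - w₀L²/30 - w₀x³/(6L) = 3·13·4·3/20 - 13·4²/30 - 13·3³/(6·4) = 221/120 kN·m
Load 3 — uniform load w=17 kN/m over full span:
  M_3 = wLx/2 - wL²/12 - wx²/2 = 17·4·3/2 - 17·4²/12 - 17·3²/2 = 17/6 kN·m
Superposition: M = Σ M_i = 7769/1080 kN·m ≈ 7.193519 kN·m

M(3) = 7769/1080 kN·m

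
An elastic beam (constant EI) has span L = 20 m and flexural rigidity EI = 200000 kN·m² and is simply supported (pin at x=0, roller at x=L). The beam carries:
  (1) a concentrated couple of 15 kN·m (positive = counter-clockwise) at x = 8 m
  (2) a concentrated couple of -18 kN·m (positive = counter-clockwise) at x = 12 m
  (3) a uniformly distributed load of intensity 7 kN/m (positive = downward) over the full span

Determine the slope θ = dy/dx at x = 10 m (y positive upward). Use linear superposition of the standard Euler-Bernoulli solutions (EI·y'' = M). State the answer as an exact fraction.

θ(10) = -23/2000000 rad

Load 1 — applied couple M₀=15 kN·m at a=8 m (b=L-a=12):
  θ_1 = (M₀x²/(2L)-M₀(x-a)+C₁)/EI  [x>a] with C₁=M₀(3b²-L²)/(6L)=4 = (15·10²/(2·20)-15·(10-8)+4)/200000 = 23/400000 rad
Load 2 — applied couple M₀=-18 kN·m at a=12 m (b=L-a=8):
  θ_2 = (M₀x²/(2L)+C₁)/EI  [x≤a] with C₁=M₀(3b²-L²)/(6L)=156/5 = ((-18)·10²/(2·20)+(156/5))/200000 = -69/1000000 rad
Load 3 — uniform load w=7 kN/m over full span:
  θ_3 = -w(L³-6Lx²+4x³)/(24EI) = -7·(20³-6·20·10²+4·10³)/(24·200000) = 0 rad
Superposition: θ = Σ θ_i = -23/2000000 rad ≈ -0.000012 rad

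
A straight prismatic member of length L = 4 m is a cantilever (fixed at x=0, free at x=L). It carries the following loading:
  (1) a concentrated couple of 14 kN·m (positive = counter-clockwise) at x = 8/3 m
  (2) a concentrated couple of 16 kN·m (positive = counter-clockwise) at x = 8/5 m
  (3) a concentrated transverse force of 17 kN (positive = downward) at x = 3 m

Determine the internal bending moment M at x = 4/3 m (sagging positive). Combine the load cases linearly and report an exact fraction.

M(4/3) = 5/3 kN·m

Load 1 — applied couple M₀=14 kN·m at a=8/3 m (b=L-a=4/3):
  M_1 = M₀  [x≤a] = 14 = 14 kN·m
Load 2 — applied couple M₀=16 kN·m at a=8/5 m (b=L-a=12/5):
  M_2 = M₀  [x≤a] = 16 = 16 kN·m
Load 3 — point force P=17 kN at a=3 m (b=L-a=1):
  M_3 = -P(a-x)  [x≤a] = -17·(3-(4/3)) = -85/3 kN·m
Superposition: M = Σ M_i = 5/3 kN·m ≈ 1.666667 kN·m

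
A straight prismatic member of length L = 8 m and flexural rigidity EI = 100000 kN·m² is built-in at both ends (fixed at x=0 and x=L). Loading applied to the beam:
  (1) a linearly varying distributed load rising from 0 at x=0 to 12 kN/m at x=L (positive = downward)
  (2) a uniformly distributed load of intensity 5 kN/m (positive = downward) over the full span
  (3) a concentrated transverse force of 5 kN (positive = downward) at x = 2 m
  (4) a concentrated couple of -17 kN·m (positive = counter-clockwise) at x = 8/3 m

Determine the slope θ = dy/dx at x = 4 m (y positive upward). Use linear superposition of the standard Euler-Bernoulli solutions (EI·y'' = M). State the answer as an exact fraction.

Load 1 — triangular load w₀=12 kN/m (0→w₀ over full span):
  θ_1 = -w₀(2x(L-x)(L-2x)(x+2L)+x²(L-x)²)/(120LEI) = -12·(2·4·(8-4)·(8-2·4)·(4+2·8)+4²·(8-4)²)/(120·8·100000) = -1/31250 rad
Load 2 — uniform load w=5 kN/m over full span:
  θ_2 = -wx(L-x)(L-2x)/(12EI) = -5·4·(8-4)·(8-2·4)/(12·100000) = 0 rad
Load 3 — point force P=5 kN at a=2 m (b=L-a=6):
  θ_3 = Pa²(L-x)(2bL-(3b+a)(L-x))/(2L³EI)  [x>a] = 5·2²·(8-4)·(2·6·8-(3·6+2)·(8-4))/(2·8³·100000) = 1/80000 rad
Load 4 — applied couple M₀=-17 kN·m at a=8/3 m (b=L-a=16/3):
  θ_4 = (R_Ax²/2 - M_Ax - M₀(x-a))/EI  [x>a] with R_A=-17/6, M_A=0 = ((-17/6)·4²/2 - 0·4 - (-17)·(4-(8/3)))/100000 = 0 rad
Superposition: θ = Σ θ_i = -39/2000000 rad ≈ -0.000019 rad

θ(4) = -39/2000000 rad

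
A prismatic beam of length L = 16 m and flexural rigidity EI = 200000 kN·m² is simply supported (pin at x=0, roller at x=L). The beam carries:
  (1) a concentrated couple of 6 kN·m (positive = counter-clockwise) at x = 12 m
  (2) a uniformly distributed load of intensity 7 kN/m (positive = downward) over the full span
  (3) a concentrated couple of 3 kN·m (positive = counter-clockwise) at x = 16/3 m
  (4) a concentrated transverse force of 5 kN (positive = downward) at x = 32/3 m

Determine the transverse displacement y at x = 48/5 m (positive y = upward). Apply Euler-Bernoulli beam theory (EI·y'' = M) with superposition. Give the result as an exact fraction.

Load 1 — applied couple M₀=6 kN·m at a=12 m (b=L-a=4):
  y_1 = (M₀x³/(6L)+C₁x)/EI  [x≤a] with C₁=M₀(3b²-L²)/(6L)=-13 = (6·(48/5)³/(6·16)+(-13)·(48/5))/200000 = -543/1562500 m
Load 2 — uniform load w=7 kN/m over full span:
  y_2 = -wx(L³-2Lx²+x³)/(24EI) = -7·(48/5)·(16³-2·16·(48/5)²+(48/5)³)/(24·200000) = -55552/1953125 m
Load 3 — applied couple M₀=3 kN·m at a=16/3 m (b=L-a=32/3):
  y_3 = (M₀x³/(6L)-M₀(x-a)²/2+C₁x)/EI  [x>a] with C₁=M₀(3b²-L²)/(6L)=8/3 = (3·(48/5)³/(6·16)-3·((48/5)-(16/3))²/2+(8/3)·(48/5))/200000 = 152/1171875 m
Load 4 — point force P=5 kN at a=32/3 m (b=L-a=16/3):
  y_4 = -Pbx(L²-b²-x²)/(6LEI)  [x≤a] = -5·(16/3)·(48/5)·(16²-(16/3)²-(48/5)²)/(6·16·200000) = -3808/2109375 m
Superposition: y = Σ y_i = -6426361/210937500 m ≈ -0.030466 m

y(48/5) = -6426361/210937500 m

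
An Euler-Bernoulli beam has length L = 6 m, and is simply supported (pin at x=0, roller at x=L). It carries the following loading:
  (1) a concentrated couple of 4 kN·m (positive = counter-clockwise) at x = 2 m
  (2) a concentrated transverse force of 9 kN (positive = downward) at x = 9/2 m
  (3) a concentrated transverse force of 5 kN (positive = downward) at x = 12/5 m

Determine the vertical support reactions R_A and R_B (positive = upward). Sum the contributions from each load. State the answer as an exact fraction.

Load 1 — applied couple M₀=4 kN·m at a=2 m (b=L-a=4):
  R_A = M₀/L = 4/6 = 2/3 kN
  R_B = -M₀/L = -4/6 = -2/3 kN
Load 2 — point force P=9 kN at a=9/2 m (b=L-a=3/2):
  R_A = Pb/L = 9·(3/2)/6 = 9/4 kN
  R_B = Pa/L = 9·(9/2)/6 = 27/4 kN
Load 3 — point force P=5 kN at a=12/5 m (b=L-a=18/5):
  R_A = Pb/L = 5·(18/5)/6 = 3 kN
  R_B = Pa/L = 5·(12/5)/6 = 2 kN
Superposition: R_A = 71/12 kN, R_B = 97/12 kN

R_A = 71/12 kN, R_B = 97/12 kN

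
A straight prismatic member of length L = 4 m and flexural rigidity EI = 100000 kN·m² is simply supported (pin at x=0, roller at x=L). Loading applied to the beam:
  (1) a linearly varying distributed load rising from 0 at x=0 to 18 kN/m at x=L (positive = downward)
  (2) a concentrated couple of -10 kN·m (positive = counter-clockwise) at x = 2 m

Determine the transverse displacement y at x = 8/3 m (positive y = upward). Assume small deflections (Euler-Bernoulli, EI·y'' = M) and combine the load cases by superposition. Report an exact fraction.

Load 1 — triangular load w₀=18 kN/m (0→w₀ over full span):
  y_1 = -w₀x(7L⁴-10L²x²+3x⁴)/(360LEI) = -18·(8/3)·(7·4⁴-10·4²·(8/3)²+3·(8/3)⁴)/(360·4·100000) = -68/253125 m
Load 2 — applied couple M₀=-10 kN·m at a=2 m (b=L-a=2):
  y_2 = (M₀x³/(6L)-M₀(x-a)²/2+C₁x)/EI  [x>a] with C₁=M₀(3b²-L²)/(6L)=5/3 = ((-10)·(8/3)³/(6·4)-(-10)·((8/3)-2)²/2+(5/3)·(8/3))/100000 = -1/81000 m
Superposition: y = Σ y_i = -569/2025000 m ≈ -0.000281 m

y(8/3) = -569/2025000 m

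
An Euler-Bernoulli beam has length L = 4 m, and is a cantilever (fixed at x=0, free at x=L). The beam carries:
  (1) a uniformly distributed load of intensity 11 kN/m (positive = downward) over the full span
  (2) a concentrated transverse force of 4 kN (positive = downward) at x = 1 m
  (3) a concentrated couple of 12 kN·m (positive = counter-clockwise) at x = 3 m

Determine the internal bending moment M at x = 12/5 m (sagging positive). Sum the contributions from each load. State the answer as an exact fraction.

Load 1 — uniform load w=11 kN/m over full span:
  M_1 = -w(L-x)²/2 = -11·(4-(12/5))²/2 = -352/25 kN·m
Load 2 — point force P=4 kN at a=1 m (b=L-a=3):
  M_2 = 0  [x>a] = 0 kN·m
Load 3 — applied couple M₀=12 kN·m at a=3 m (b=L-a=1):
  M_3 = M₀  [x≤a] = 12 = 12 kN·m
Superposition: M = Σ M_i = -52/25 kN·m ≈ -2.080000 kN·m

M(12/5) = -52/25 kN·m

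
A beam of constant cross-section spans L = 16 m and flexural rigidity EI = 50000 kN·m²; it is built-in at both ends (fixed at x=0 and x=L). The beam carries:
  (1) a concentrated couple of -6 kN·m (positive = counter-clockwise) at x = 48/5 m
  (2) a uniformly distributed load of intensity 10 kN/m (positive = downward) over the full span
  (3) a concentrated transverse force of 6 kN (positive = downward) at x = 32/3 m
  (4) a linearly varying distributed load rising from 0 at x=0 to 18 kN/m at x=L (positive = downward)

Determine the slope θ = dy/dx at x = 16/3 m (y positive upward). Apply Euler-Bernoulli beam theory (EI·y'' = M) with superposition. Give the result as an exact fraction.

θ(16/3) = -64396/6328125 rad

Load 1 — applied couple M₀=-6 kN·m at a=48/5 m (b=L-a=32/5):
  θ_1 = (R_Ax²/2 - M_Ax)/EI  [x≤a] with R_A=-27/50, M_A=-48/25 = ((-27/50)·(16/3)²/2 - (-48/25)·(16/3))/50000 = 4/78125 rad
Load 2 — uniform load w=10 kN/m over full span:
  θ_2 = -wx(L-x)(L-2x)/(12EI) = -10·(16/3)·(16-(16/3))·(16-2·(16/3))/(12·50000) = -256/50625 rad
Load 3 — point force P=6 kN at a=32/3 m (b=L-a=16/3):
  θ_3 = -Pb²x(2aL-(3a+b)x)/(2L³EI)  [x≤a] = -6·(16/3)²·(16/3)·(2·(32/3)·16-(3·(32/3)+(16/3))·(16/3))/(2·16³·50000) = -16/50625 rad
Load 4 — triangular load w₀=18 kN/m (0→w₀ over full span):
  θ_4 = -w₀(2x(L-x)(L-2x)(x+2L)+x²(L-x)²)/(120LEI) = -18·(2·(16/3)·(16-(16/3))·(16-2·(16/3))·((16/3)+2·16)+(16/3)²·(16-(16/3))²)/(120·16·50000) = -2048/421875 rad
Superposition: θ = Σ θ_i = -64396/6328125 rad ≈ -0.010176 rad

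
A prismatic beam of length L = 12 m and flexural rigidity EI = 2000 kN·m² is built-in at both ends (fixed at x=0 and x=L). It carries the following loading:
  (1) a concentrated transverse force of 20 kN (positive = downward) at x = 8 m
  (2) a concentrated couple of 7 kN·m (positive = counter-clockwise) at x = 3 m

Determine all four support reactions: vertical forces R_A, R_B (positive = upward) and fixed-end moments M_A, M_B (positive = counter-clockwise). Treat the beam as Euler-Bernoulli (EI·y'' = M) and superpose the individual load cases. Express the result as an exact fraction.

R_A = 5047/864 kN, M_A = 2371/144 kN·m, R_B = 12233/864 kN, M_B = -4805/144 kN·m

Load 1 — point force P=20 kN at a=8 m (b=L-a=4):
  R_A = Pb²(3a+b)/L³ = 20·4²·(3·8+4)/12³ = 140/27 kN
  M_A = Pab²/L² = 20·8·4²/12² = 160/9 kN·m
  R_B = Pa²(a+3b)/L³ = 20·8²·(8+3·4)/12³ = 400/27 kN
  M_B = -Pa²b/L² = -20·8²·4/12² = -320/9 kN·m
Load 2 — applied couple M₀=7 kN·m at a=3 m (b=L-a=9):
  R_A = 6M₀ab/L³ = 6·7·3·9/12³ = 21/32 kN
  M_A = M₀b(2a-b)/L² = 7·9·(2·3-9)/12² = -21/16 kN·m
  R_B = -6M₀ab/L³ = -6·7·3·9/12³ = -21/32 kN
  M_B = M₀a(2b-a)/L² = 7·3·(2·9-3)/12² = 35/16 kN·m
Superposition: R_A = 5047/864 kN, M_A = 2371/144 kN·m, R_B = 12233/864 kN, M_B = -4805/144 kN·m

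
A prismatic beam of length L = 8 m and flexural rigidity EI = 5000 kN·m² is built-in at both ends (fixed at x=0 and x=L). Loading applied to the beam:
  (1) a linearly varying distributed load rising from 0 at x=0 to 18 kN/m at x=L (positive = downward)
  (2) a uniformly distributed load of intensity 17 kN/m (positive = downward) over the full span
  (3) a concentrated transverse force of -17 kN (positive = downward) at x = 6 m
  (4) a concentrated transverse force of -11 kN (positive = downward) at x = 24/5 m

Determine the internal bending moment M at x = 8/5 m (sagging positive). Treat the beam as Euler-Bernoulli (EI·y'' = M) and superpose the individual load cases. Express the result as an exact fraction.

Load 1 — triangular load w₀=18 kN/m (0→w₀ over full span):
  M_1 = 3w₀Lx/20 - w₀L²/30 - w₀x³/(6L) = 3·18·8·(8/5)/20 - 18·8²/30 - 18·(8/5)³/(6·8) = -672/125 kN·m
Load 2 — uniform load w=17 kN/m over full span:
  M_2 = wLx/2 - wL²/12 - wx²/2 = 17·8·(8/5)/2 - 17·8²/12 - 17·(8/5)²/2 = -272/75 kN·m
Load 3 — point force P=-17 kN at a=6 m (b=L-a=2):
  M_3 = Pb²(3a+b)x/L³ - Pab²/L²  [x≤a] = (-17)·2²·(3·6+2)·(8/5)/8³ - (-17)·6·2²/8² = 17/8 kN·m
Load 4 — point force P=-11 kN at a=24/5 m (b=L-a=16/5):
  M_4 = Pb²(3a+b)x/L³ - Pab²/L²  [x≤a] = (-11)·(16/5)²·(3·(24/5)+(16/5))·(8/5)/8³ - (-11)·(24/5)·(16/5)²/8² = 1408/625 kN·m
Superposition: M = Σ M_i = -69373/15000 kN·m ≈ -4.624867 kN·m

M(8/5) = -69373/15000 kN·m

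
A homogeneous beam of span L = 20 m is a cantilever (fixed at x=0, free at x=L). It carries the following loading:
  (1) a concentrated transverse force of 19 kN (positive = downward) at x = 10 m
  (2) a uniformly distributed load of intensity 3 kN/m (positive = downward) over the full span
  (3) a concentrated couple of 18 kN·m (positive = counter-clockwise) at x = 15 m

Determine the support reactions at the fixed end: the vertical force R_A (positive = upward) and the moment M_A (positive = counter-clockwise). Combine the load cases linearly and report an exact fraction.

R_A = 79 kN, M_A = 772 kN·m

Load 1 — point force P=19 kN at a=10 m (b=L-a=10):
  R_A = P = 19 kN
  M_A = Pa = 19·10 = 190 kN·m
Load 2 — uniform load w=3 kN/m over full span:
  R_A = wL = 3·20 = 60 kN
  M_A = wL²/2 = 3·20²/2 = 600 kN·m
Load 3 — applied couple M₀=18 kN·m at a=15 m (b=L-a=5):
  R_A = 0 kN
  M_A = -M₀ = -18 kN·m
Superposition: R_A = 79 kN, M_A = 772 kN·m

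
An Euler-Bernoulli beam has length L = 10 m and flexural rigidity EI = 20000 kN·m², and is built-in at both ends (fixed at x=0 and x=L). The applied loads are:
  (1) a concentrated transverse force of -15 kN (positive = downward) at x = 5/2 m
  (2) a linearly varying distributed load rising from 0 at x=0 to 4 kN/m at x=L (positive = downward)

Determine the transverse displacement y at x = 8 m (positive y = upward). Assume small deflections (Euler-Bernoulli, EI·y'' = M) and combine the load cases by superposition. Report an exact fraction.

Load 1 — point force P=-15 kN at a=5/2 m (b=L-a=15/2):
  y_1 = -Pa²(L-x)²(3bL-(3b+a)(L-x))/(6L³EI)  [x>a] = -(-15)·(5/2)²·(10-8)²·(3·(15/2)·10-(3·(15/2)+(5/2))·(10-8))/(6·10³·20000) = 7/12800 m
Load 2 — triangular load w₀=4 kN/m (0→w₀ over full span):
  y_2 = -w₀x²(L-x)²(x+2L)/(120LEI) = -4·8²·(10-8)²·(8+2·10)/(120·10·20000) = -56/46875 m
Superposition: y = Σ y_i = -15547/24000000 m ≈ -0.000648 m

y(8) = -15547/24000000 m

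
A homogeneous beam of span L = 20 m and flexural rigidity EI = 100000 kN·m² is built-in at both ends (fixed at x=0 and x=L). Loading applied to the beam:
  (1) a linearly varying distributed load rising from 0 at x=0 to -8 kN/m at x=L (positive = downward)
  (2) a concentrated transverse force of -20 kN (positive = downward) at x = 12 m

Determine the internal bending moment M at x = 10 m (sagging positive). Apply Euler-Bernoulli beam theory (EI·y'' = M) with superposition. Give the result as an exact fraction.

M(10) = -296/3 kN·m

Load 1 — triangular load w₀=-8 kN/m (0→w₀ over full span):
  M_1 = 3w₀Lx/20 - w₀L²/30 - w₀x³/(6L) = 3·(-8)·20·10/20 - (-8)·20²/30 - (-8)·10³/(6·20) = -200/3 kN·m
Load 2 — point force P=-20 kN at a=12 m (b=L-a=8):
  M_2 = Pb²(3a+b)x/L³ - Pab²/L²  [x≤a] = (-20)·8²·(3·12+8)·10/20³ - (-20)·12·8²/20² = -32 kN·m
Superposition: M = Σ M_i = -296/3 kN·m ≈ -98.666667 kN·m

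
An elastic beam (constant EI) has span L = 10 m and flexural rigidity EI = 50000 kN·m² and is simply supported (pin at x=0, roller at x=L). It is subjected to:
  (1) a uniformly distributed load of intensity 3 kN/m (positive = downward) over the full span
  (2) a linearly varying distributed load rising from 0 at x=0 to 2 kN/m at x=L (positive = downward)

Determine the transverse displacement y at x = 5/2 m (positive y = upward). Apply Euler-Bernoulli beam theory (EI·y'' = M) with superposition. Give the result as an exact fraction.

y(5/2) = -451/61440 m

Load 1 — uniform load w=3 kN/m over full span:
  y_1 = -wx(L³-2Lx²+x³)/(24EI) = -3·(5/2)·(10³-2·10·(5/2)²+(5/2)³)/(24·50000) = -57/10240 m
Load 2 — triangular load w₀=2 kN/m (0→w₀ over full span):
  y_2 = -w₀x(7L⁴-10L²x²+3x⁴)/(360LEI) = -2·(5/2)·(7·10⁴-10·10²·(5/2)²+3·(5/2)⁴)/(360·10·50000) = -109/61440 m
Superposition: y = Σ y_i = -451/61440 m ≈ -0.007340 m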